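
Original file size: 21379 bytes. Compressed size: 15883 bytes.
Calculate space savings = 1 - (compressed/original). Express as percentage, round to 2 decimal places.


ratio = compressed/original = 15883/21379 = 0.742925
savings = 1 - ratio = 1 - 0.742925 = 0.257075
as a percentage: 0.257075 * 100 = 25.71%

Space savings = 1 - 15883/21379 = 25.71%


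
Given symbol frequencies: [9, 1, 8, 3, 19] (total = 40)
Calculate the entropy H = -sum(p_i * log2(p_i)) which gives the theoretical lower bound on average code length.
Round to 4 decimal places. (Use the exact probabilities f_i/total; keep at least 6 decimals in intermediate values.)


Per-symbol terms -p_i * log2(p_i) with p_i = f_i/40:
  p = 9/40 = 0.225000: log2(p) = -2.152003, -p*log2(p) = 0.484201
  p = 1/40 = 0.025000: log2(p) = -5.321928, -p*log2(p) = 0.133048
  p = 8/40 = 0.200000: log2(p) = -2.321928, -p*log2(p) = 0.464386
  p = 3/40 = 0.075000: log2(p) = -3.736966, -p*log2(p) = 0.280272
  p = 19/40 = 0.475000: log2(p) = -1.074001, -p*log2(p) = 0.510150
H = 0.484201 + 0.133048 + 0.464386 + 0.280272 + 0.510150 = 1.872057

H = 1.8721 bits/symbol


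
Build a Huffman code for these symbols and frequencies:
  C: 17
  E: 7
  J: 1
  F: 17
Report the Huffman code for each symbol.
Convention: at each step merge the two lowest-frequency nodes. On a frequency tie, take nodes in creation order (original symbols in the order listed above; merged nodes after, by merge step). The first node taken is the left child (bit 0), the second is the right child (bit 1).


Huffman tree construction:
Step 1: Merge J(1) + E(7) = 8
Step 2: Merge (J+E)(8) + C(17) = 25
Step 3: Merge F(17) + ((J+E)+C)(25) = 42
Read each symbol's code off the tree from the root (left child = 0, right child = 1).

Codes:
  C: 11 (length 2)
  E: 101 (length 3)
  J: 100 (length 3)
  F: 0 (length 1)
Average code length: 75/42 = 1.7857 bits/symbol


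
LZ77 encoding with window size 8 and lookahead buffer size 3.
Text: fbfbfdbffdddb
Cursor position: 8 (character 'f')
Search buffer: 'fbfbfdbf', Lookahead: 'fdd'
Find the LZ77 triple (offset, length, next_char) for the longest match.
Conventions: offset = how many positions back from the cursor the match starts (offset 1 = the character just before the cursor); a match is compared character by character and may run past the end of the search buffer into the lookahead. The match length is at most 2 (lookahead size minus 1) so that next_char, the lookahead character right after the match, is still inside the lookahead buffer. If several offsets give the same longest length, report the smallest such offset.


Try each offset into the search buffer:
  offset=1 (pos 7, char 'f'): match length 1
  offset=2 (pos 6, char 'b'): match length 0
  offset=3 (pos 5, char 'd'): match length 0
  offset=4 (pos 4, char 'f'): match length 2
  offset=5 (pos 3, char 'b'): match length 0
  offset=6 (pos 2, char 'f'): match length 1
  offset=7 (pos 1, char 'b'): match length 0
  offset=8 (pos 0, char 'f'): match length 1
Longest match has length 2 at offset 4.
next_char = character at position 8 + 2 = 10 -> 'd'

Best match: offset=4, length=2 (matching 'fd' starting at position 4)
LZ77 triple: (4, 2, 'd')


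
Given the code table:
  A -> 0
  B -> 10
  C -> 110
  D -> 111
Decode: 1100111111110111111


Decoding:
110 -> C
0 -> A
111 -> D
111 -> D
110 -> C
111 -> D
111 -> D


Result: CADDCDD


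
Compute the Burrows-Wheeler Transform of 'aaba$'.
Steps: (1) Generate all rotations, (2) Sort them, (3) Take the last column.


Rotations (sorted):
  0: $aaba -> last char: a
  1: a$aab -> last char: b
  2: aaba$ -> last char: $
  3: aba$a -> last char: a
  4: ba$aa -> last char: a


BWT = ab$aa


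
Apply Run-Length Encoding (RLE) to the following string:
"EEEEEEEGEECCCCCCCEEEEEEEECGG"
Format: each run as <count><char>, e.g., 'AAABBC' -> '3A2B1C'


Scanning runs left to right:
  i=0: run of 'E' x 7 -> '7E'
  i=7: run of 'G' x 1 -> '1G'
  i=8: run of 'E' x 2 -> '2E'
  i=10: run of 'C' x 7 -> '7C'
  i=17: run of 'E' x 8 -> '8E'
  i=25: run of 'C' x 1 -> '1C'
  i=26: run of 'G' x 2 -> '2G'

RLE = 7E1G2E7C8E1C2G


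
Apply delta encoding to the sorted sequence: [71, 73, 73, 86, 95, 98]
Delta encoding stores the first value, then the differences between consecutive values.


First value: 71
Deltas:
  73 - 71 = 2
  73 - 73 = 0
  86 - 73 = 13
  95 - 86 = 9
  98 - 95 = 3


Delta encoded: [71, 2, 0, 13, 9, 3]


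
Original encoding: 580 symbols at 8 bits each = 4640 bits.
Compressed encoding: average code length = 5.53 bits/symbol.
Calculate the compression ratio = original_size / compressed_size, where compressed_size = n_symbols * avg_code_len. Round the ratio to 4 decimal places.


original_size = n_symbols * orig_bits = 580 * 8 = 4640 bits
compressed_size = n_symbols * avg_code_len = 580 * 5.53 = 3207.4 bits
ratio = original_size / compressed_size = 4640 / 3207.4 = 1.4467

Compression ratio = 1.4467


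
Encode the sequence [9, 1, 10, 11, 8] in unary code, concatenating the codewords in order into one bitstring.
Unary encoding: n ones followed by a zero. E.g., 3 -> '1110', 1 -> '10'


Encode each number as n ones followed by a terminating 0:
  9 -> 1111111110 (10 bits)
  1 -> 10 (2 bits)
  10 -> 11111111110 (11 bits)
  11 -> 111111111110 (12 bits)
  8 -> 111111110 (9 bits)
Total length = 10 + 2 + 11 + 12 + 9 = 44 bits.

Unary([9, 1, 10, 11, 8]) = 11111111101011111111110111111111110111111110 (44 bits)


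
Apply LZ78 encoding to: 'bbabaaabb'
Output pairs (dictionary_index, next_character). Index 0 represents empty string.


LZ78 encoding steps:
Dictionary: {0: ''}
Step 1: w='' (idx 0), next='b' -> output (0, 'b'), add 'b' as idx 1
Step 2: w='b' (idx 1), next='a' -> output (1, 'a'), add 'ba' as idx 2
Step 3: w='ba' (idx 2), next='a' -> output (2, 'a'), add 'baa' as idx 3
Step 4: w='' (idx 0), next='a' -> output (0, 'a'), add 'a' as idx 4
Step 5: w='b' (idx 1), next='b' -> output (1, 'b'), add 'bb' as idx 5


Encoded: [(0, 'b'), (1, 'a'), (2, 'a'), (0, 'a'), (1, 'b')]


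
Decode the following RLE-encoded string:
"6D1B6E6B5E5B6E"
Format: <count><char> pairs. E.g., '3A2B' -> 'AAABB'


Expanding each <count><char> pair:
  6D -> 'DDDDDD'
  1B -> 'B'
  6E -> 'EEEEEE'
  6B -> 'BBBBBB'
  5E -> 'EEEEE'
  5B -> 'BBBBB'
  6E -> 'EEEEEE'

Decoded = DDDDDDBEEEEEEBBBBBBEEEEEBBBBBEEEEEE


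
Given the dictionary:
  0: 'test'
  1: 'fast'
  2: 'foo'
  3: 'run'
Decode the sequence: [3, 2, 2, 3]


Look up each index in the dictionary:
  3 -> 'run'
  2 -> 'foo'
  2 -> 'foo'
  3 -> 'run'

Decoded: "run foo foo run"


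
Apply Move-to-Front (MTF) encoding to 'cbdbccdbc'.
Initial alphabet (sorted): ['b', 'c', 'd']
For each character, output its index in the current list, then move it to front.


MTF encoding:
'c': index 1 in ['b', 'c', 'd'] -> ['c', 'b', 'd']
'b': index 1 in ['c', 'b', 'd'] -> ['b', 'c', 'd']
'd': index 2 in ['b', 'c', 'd'] -> ['d', 'b', 'c']
'b': index 1 in ['d', 'b', 'c'] -> ['b', 'd', 'c']
'c': index 2 in ['b', 'd', 'c'] -> ['c', 'b', 'd']
'c': index 0 in ['c', 'b', 'd'] -> ['c', 'b', 'd']
'd': index 2 in ['c', 'b', 'd'] -> ['d', 'c', 'b']
'b': index 2 in ['d', 'c', 'b'] -> ['b', 'd', 'c']
'c': index 2 in ['b', 'd', 'c'] -> ['c', 'b', 'd']


Output: [1, 1, 2, 1, 2, 0, 2, 2, 2]


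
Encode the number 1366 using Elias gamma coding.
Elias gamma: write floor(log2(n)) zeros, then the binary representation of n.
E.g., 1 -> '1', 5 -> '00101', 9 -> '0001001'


num_bits = floor(log2(1366)) + 1 = 11
leading_zeros = num_bits - 1 = 10
binary(1366) = 10101010110

Elias gamma(1366) = '0000000000' + '10101010110' = 000000000010101010110 (21 bits)


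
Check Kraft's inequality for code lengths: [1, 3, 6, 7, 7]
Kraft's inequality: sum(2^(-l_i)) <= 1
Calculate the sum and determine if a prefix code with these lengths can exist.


Sum = 2^(-1) + 2^(-3) + 2^(-6) + 2^(-7) + 2^(-7)
    = 0.5 + 0.125 + 0.015625 + 0.0078125 + 0.0078125
    = 84/128 = 0.65625
Since 0.65625 <= 1, Kraft's inequality IS satisfied.
A prefix code with these lengths CAN exist.

Kraft sum = 0.65625. Satisfied.


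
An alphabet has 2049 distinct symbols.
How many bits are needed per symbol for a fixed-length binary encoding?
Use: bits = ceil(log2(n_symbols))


log2(2049) = 11.0007
Bracket: 2^11 = 2048 < 2049 <= 2^12 = 4096
So ceil(log2(2049)) = 12

bits = ceil(log2(2049)) = ceil(11.0007) = 12 bits


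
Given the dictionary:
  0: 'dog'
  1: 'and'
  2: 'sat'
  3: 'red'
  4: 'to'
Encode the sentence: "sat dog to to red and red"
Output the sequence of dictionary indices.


Look up each word in the dictionary:
  'sat' -> 2
  'dog' -> 0
  'to' -> 4
  'to' -> 4
  'red' -> 3
  'and' -> 1
  'red' -> 3

Encoded: [2, 0, 4, 4, 3, 1, 3]


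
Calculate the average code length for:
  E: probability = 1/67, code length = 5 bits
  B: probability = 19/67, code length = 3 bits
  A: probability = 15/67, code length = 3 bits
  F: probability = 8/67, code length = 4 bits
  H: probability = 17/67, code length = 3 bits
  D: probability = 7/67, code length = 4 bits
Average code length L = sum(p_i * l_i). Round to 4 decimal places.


Weighted contributions p_i * l_i:
  E: (1/67) * 5 = 5/67
  B: (19/67) * 3 = 57/67
  A: (15/67) * 3 = 45/67
  F: (8/67) * 4 = 32/67
  H: (17/67) * 3 = 51/67
  D: (7/67) * 4 = 28/67
Sum = (5 + 57 + 45 + 32 + 51 + 28)/67 = 218/67

L = 218/67 = 3.2537 bits/symbol


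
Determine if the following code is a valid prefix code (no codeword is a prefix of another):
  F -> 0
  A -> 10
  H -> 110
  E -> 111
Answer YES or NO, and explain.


Checking each pair (does one codeword prefix another?):
  F='0' vs A='10': no prefix
  F='0' vs H='110': no prefix
  F='0' vs E='111': no prefix
  A='10' vs F='0': no prefix
  A='10' vs H='110': no prefix
  A='10' vs E='111': no prefix
  H='110' vs F='0': no prefix
  H='110' vs A='10': no prefix
  H='110' vs E='111': no prefix
  E='111' vs F='0': no prefix
  E='111' vs A='10': no prefix
  E='111' vs H='110': no prefix
No violation found over all pairs.

YES -- this is a valid prefix code. No codeword is a prefix of any other codeword.


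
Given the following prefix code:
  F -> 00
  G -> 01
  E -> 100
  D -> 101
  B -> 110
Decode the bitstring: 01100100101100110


Decoding step by step:
Bits 01 -> G
Bits 100 -> E
Bits 100 -> E
Bits 101 -> D
Bits 100 -> E
Bits 110 -> B


Decoded message: GEEDEB


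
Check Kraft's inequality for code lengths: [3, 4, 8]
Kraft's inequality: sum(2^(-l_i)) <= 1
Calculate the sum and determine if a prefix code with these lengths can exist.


Sum = 2^(-3) + 2^(-4) + 2^(-8)
    = 0.125 + 0.0625 + 0.00390625
    = 49/256 = 0.19140625
Since 0.19140625 <= 1, Kraft's inequality IS satisfied.
A prefix code with these lengths CAN exist.

Kraft sum = 0.19140625. Satisfied.


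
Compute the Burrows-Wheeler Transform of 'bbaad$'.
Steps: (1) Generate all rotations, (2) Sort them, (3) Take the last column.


Rotations (sorted):
  0: $bbaad -> last char: d
  1: aad$bb -> last char: b
  2: ad$bba -> last char: a
  3: baad$b -> last char: b
  4: bbaad$ -> last char: $
  5: d$bbaa -> last char: a


BWT = dbab$a


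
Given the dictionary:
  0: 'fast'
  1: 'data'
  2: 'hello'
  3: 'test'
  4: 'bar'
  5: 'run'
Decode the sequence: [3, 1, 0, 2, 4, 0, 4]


Look up each index in the dictionary:
  3 -> 'test'
  1 -> 'data'
  0 -> 'fast'
  2 -> 'hello'
  4 -> 'bar'
  0 -> 'fast'
  4 -> 'bar'

Decoded: "test data fast hello bar fast bar"


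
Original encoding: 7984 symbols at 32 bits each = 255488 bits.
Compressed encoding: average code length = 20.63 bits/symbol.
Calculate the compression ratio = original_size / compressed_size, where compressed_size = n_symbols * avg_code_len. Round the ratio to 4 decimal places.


original_size = n_symbols * orig_bits = 7984 * 32 = 255488 bits
compressed_size = n_symbols * avg_code_len = 7984 * 20.63 = 164709.92 bits
ratio = original_size / compressed_size = 255488 / 164709.92 = 1.5511

Compression ratio = 1.5511


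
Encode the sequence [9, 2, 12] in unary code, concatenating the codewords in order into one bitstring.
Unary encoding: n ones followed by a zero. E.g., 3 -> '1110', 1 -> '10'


Encode each number as n ones followed by a terminating 0:
  9 -> 1111111110 (10 bits)
  2 -> 110 (3 bits)
  12 -> 1111111111110 (13 bits)
Total length = 10 + 3 + 13 = 26 bits.

Unary([9, 2, 12]) = 11111111101101111111111110 (26 bits)


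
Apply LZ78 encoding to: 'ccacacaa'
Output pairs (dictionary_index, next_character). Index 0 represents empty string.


LZ78 encoding steps:
Dictionary: {0: ''}
Step 1: w='' (idx 0), next='c' -> output (0, 'c'), add 'c' as idx 1
Step 2: w='c' (idx 1), next='a' -> output (1, 'a'), add 'ca' as idx 2
Step 3: w='ca' (idx 2), next='c' -> output (2, 'c'), add 'cac' as idx 3
Step 4: w='' (idx 0), next='a' -> output (0, 'a'), add 'a' as idx 4
Step 5: w='a' (idx 4), end of input -> output (4, '')


Encoded: [(0, 'c'), (1, 'a'), (2, 'c'), (0, 'a'), (4, '')]


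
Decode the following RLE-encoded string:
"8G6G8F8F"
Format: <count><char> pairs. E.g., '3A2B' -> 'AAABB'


Expanding each <count><char> pair:
  8G -> 'GGGGGGGG'
  6G -> 'GGGGGG'
  8F -> 'FFFFFFFF'
  8F -> 'FFFFFFFF'

Decoded = GGGGGGGGGGGGGGFFFFFFFFFFFFFFFF


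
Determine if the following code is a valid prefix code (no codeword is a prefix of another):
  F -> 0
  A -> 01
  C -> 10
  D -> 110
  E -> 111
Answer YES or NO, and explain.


Checking each pair (does one codeword prefix another?):
  F='0' vs A='01': prefix -- VIOLATION

NO -- this is NOT a valid prefix code. F (0) is a prefix of A (01).


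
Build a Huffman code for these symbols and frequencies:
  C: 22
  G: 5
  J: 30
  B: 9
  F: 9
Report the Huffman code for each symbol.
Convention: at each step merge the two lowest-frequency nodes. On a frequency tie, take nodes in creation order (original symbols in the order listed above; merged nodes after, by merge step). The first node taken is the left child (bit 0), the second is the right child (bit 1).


Huffman tree construction:
Step 1: Merge G(5) + B(9) = 14
Step 2: Merge F(9) + (G+B)(14) = 23
Step 3: Merge C(22) + (F+(G+B))(23) = 45
Step 4: Merge J(30) + (C+(F+(G+B)))(45) = 75
Read each symbol's code off the tree from the root (left child = 0, right child = 1).

Codes:
  C: 10 (length 2)
  G: 1110 (length 4)
  J: 0 (length 1)
  B: 1111 (length 4)
  F: 110 (length 3)
Average code length: 157/75 = 2.0933 bits/symbol


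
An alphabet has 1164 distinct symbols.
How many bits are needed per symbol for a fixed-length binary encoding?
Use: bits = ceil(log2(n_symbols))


log2(1164) = 10.1849
Bracket: 2^10 = 1024 < 1164 <= 2^11 = 2048
So ceil(log2(1164)) = 11

bits = ceil(log2(1164)) = ceil(10.1849) = 11 bits


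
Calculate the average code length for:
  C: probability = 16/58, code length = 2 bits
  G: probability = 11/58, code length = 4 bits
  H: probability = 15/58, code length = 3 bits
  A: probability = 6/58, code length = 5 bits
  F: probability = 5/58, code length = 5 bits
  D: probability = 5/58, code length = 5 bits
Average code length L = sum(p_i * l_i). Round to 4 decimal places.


Weighted contributions p_i * l_i:
  C: (16/58) * 2 = 32/58
  G: (11/58) * 4 = 44/58
  H: (15/58) * 3 = 45/58
  A: (6/58) * 5 = 30/58
  F: (5/58) * 5 = 25/58
  D: (5/58) * 5 = 25/58
Sum = (32 + 44 + 45 + 30 + 25 + 25)/58 = 201/58

L = 201/58 = 3.4655 bits/symbol


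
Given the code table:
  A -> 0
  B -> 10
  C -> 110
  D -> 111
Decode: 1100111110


Decoding:
110 -> C
0 -> A
111 -> D
110 -> C


Result: CADC


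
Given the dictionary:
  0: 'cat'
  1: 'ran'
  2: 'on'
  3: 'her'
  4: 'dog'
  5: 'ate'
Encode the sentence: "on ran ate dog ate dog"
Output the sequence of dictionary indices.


Look up each word in the dictionary:
  'on' -> 2
  'ran' -> 1
  'ate' -> 5
  'dog' -> 4
  'ate' -> 5
  'dog' -> 4

Encoded: [2, 1, 5, 4, 5, 4]


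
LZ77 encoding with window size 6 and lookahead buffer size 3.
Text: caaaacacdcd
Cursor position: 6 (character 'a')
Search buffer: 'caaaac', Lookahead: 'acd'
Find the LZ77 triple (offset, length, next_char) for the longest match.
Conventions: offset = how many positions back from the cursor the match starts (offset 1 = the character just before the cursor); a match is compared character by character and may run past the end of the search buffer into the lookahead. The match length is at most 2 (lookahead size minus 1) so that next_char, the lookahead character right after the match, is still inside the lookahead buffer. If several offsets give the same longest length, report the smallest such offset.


Try each offset into the search buffer:
  offset=1 (pos 5, char 'c'): match length 0
  offset=2 (pos 4, char 'a'): match length 2
  offset=3 (pos 3, char 'a'): match length 1
  offset=4 (pos 2, char 'a'): match length 1
  offset=5 (pos 1, char 'a'): match length 1
  offset=6 (pos 0, char 'c'): match length 0
Longest match has length 2 at offset 2.
next_char = character at position 6 + 2 = 8 -> 'd'

Best match: offset=2, length=2 (matching 'ac' starting at position 4)
LZ77 triple: (2, 2, 'd')


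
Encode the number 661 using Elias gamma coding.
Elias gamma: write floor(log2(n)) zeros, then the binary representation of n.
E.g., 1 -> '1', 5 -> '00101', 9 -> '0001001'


num_bits = floor(log2(661)) + 1 = 10
leading_zeros = num_bits - 1 = 9
binary(661) = 1010010101

Elias gamma(661) = '000000000' + '1010010101' = 0000000001010010101 (19 bits)


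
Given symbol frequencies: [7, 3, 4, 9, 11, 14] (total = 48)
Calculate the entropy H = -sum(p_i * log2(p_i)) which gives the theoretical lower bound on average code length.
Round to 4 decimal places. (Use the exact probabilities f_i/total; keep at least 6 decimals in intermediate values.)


Per-symbol terms -p_i * log2(p_i) with p_i = f_i/48:
  p = 7/48 = 0.145833: log2(p) = -2.777608, -p*log2(p) = 0.405068
  p = 3/48 = 0.062500: log2(p) = -4.000000, -p*log2(p) = 0.250000
  p = 4/48 = 0.083333: log2(p) = -3.584963, -p*log2(p) = 0.298747
  p = 9/48 = 0.187500: log2(p) = -2.415037, -p*log2(p) = 0.452820
  p = 11/48 = 0.229167: log2(p) = -2.125531, -p*log2(p) = 0.487101
  p = 14/48 = 0.291667: log2(p) = -1.777608, -p*log2(p) = 0.518469
H = 0.405068 + 0.250000 + 0.298747 + 0.452820 + 0.487101 + 0.518469 = 2.412205

H = 2.4122 bits/symbol


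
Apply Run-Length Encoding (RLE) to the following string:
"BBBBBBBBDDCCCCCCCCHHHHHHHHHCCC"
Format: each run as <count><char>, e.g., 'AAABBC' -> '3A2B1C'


Scanning runs left to right:
  i=0: run of 'B' x 8 -> '8B'
  i=8: run of 'D' x 2 -> '2D'
  i=10: run of 'C' x 8 -> '8C'
  i=18: run of 'H' x 9 -> '9H'
  i=27: run of 'C' x 3 -> '3C'

RLE = 8B2D8C9H3C


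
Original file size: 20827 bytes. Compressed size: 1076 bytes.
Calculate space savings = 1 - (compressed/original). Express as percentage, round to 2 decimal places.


ratio = compressed/original = 1076/20827 = 0.051664
savings = 1 - ratio = 1 - 0.051664 = 0.948336
as a percentage: 0.948336 * 100 = 94.83%

Space savings = 1 - 1076/20827 = 94.83%


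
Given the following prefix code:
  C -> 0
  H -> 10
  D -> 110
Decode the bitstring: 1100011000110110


Decoding step by step:
Bits 110 -> D
Bits 0 -> C
Bits 0 -> C
Bits 110 -> D
Bits 0 -> C
Bits 0 -> C
Bits 110 -> D
Bits 110 -> D


Decoded message: DCCDCCDD


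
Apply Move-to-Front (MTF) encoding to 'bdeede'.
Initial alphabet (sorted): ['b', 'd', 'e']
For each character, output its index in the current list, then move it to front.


MTF encoding:
'b': index 0 in ['b', 'd', 'e'] -> ['b', 'd', 'e']
'd': index 1 in ['b', 'd', 'e'] -> ['d', 'b', 'e']
'e': index 2 in ['d', 'b', 'e'] -> ['e', 'd', 'b']
'e': index 0 in ['e', 'd', 'b'] -> ['e', 'd', 'b']
'd': index 1 in ['e', 'd', 'b'] -> ['d', 'e', 'b']
'e': index 1 in ['d', 'e', 'b'] -> ['e', 'd', 'b']


Output: [0, 1, 2, 0, 1, 1]


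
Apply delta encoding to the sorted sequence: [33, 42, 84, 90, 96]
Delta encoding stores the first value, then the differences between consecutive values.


First value: 33
Deltas:
  42 - 33 = 9
  84 - 42 = 42
  90 - 84 = 6
  96 - 90 = 6


Delta encoded: [33, 9, 42, 6, 6]


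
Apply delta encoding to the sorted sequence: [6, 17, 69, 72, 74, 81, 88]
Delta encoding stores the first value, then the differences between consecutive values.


First value: 6
Deltas:
  17 - 6 = 11
  69 - 17 = 52
  72 - 69 = 3
  74 - 72 = 2
  81 - 74 = 7
  88 - 81 = 7


Delta encoded: [6, 11, 52, 3, 2, 7, 7]


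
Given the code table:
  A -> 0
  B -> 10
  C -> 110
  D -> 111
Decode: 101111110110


Decoding:
10 -> B
111 -> D
111 -> D
0 -> A
110 -> C


Result: BDDAC


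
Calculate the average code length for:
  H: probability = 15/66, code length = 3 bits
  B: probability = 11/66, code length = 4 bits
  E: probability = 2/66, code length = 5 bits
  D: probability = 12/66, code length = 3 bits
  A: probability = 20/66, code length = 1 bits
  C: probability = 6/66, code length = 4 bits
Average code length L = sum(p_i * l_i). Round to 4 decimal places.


Weighted contributions p_i * l_i:
  H: (15/66) * 3 = 45/66
  B: (11/66) * 4 = 44/66
  E: (2/66) * 5 = 10/66
  D: (12/66) * 3 = 36/66
  A: (20/66) * 1 = 20/66
  C: (6/66) * 4 = 24/66
Sum = (45 + 44 + 10 + 36 + 20 + 24)/66 = 179/66

L = 179/66 = 2.7121 bits/symbol


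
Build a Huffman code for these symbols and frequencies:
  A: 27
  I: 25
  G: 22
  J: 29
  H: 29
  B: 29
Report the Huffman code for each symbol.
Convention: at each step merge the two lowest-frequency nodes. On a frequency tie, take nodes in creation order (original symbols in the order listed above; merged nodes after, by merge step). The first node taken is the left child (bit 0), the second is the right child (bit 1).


Huffman tree construction:
Step 1: Merge G(22) + I(25) = 47
Step 2: Merge A(27) + J(29) = 56
Step 3: Merge H(29) + B(29) = 58
Step 4: Merge (G+I)(47) + (A+J)(56) = 103
Step 5: Merge (H+B)(58) + ((G+I)+(A+J))(103) = 161
Read each symbol's code off the tree from the root (left child = 0, right child = 1).

Codes:
  A: 110 (length 3)
  I: 101 (length 3)
  G: 100 (length 3)
  J: 111 (length 3)
  H: 00 (length 2)
  B: 01 (length 2)
Average code length: 425/161 = 2.6398 bits/symbol


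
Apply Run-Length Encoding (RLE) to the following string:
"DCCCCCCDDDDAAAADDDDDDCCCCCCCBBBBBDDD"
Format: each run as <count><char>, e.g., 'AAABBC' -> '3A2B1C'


Scanning runs left to right:
  i=0: run of 'D' x 1 -> '1D'
  i=1: run of 'C' x 6 -> '6C'
  i=7: run of 'D' x 4 -> '4D'
  i=11: run of 'A' x 4 -> '4A'
  i=15: run of 'D' x 6 -> '6D'
  i=21: run of 'C' x 7 -> '7C'
  i=28: run of 'B' x 5 -> '5B'
  i=33: run of 'D' x 3 -> '3D'

RLE = 1D6C4D4A6D7C5B3D


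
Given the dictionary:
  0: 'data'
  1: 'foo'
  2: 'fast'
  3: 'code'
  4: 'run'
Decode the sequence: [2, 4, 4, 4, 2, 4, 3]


Look up each index in the dictionary:
  2 -> 'fast'
  4 -> 'run'
  4 -> 'run'
  4 -> 'run'
  2 -> 'fast'
  4 -> 'run'
  3 -> 'code'

Decoded: "fast run run run fast run code"


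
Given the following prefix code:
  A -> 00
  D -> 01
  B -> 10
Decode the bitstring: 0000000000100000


Decoding step by step:
Bits 00 -> A
Bits 00 -> A
Bits 00 -> A
Bits 00 -> A
Bits 00 -> A
Bits 10 -> B
Bits 00 -> A
Bits 00 -> A


Decoded message: AAAAABAA


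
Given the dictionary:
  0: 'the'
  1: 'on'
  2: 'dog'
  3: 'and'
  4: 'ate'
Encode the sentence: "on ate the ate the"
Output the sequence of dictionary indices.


Look up each word in the dictionary:
  'on' -> 1
  'ate' -> 4
  'the' -> 0
  'ate' -> 4
  'the' -> 0

Encoded: [1, 4, 0, 4, 0]


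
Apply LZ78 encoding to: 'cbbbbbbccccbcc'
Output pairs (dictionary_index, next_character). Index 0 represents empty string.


LZ78 encoding steps:
Dictionary: {0: ''}
Step 1: w='' (idx 0), next='c' -> output (0, 'c'), add 'c' as idx 1
Step 2: w='' (idx 0), next='b' -> output (0, 'b'), add 'b' as idx 2
Step 3: w='b' (idx 2), next='b' -> output (2, 'b'), add 'bb' as idx 3
Step 4: w='bb' (idx 3), next='b' -> output (3, 'b'), add 'bbb' as idx 4
Step 5: w='c' (idx 1), next='c' -> output (1, 'c'), add 'cc' as idx 5
Step 6: w='cc' (idx 5), next='b' -> output (5, 'b'), add 'ccb' as idx 6
Step 7: w='cc' (idx 5), end of input -> output (5, '')


Encoded: [(0, 'c'), (0, 'b'), (2, 'b'), (3, 'b'), (1, 'c'), (5, 'b'), (5, '')]


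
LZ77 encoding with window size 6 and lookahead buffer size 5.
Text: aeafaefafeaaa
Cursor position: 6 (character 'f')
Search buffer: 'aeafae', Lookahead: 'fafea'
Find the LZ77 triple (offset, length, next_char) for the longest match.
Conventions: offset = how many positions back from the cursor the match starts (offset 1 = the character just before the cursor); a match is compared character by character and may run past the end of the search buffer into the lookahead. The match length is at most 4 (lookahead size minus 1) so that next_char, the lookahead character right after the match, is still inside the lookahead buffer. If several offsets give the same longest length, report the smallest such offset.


Try each offset into the search buffer:
  offset=1 (pos 5, char 'e'): match length 0
  offset=2 (pos 4, char 'a'): match length 0
  offset=3 (pos 3, char 'f'): match length 2
  offset=4 (pos 2, char 'a'): match length 0
  offset=5 (pos 1, char 'e'): match length 0
  offset=6 (pos 0, char 'a'): match length 0
Longest match has length 2 at offset 3.
next_char = character at position 6 + 2 = 8 -> 'f'

Best match: offset=3, length=2 (matching 'fa' starting at position 3)
LZ77 triple: (3, 2, 'f')


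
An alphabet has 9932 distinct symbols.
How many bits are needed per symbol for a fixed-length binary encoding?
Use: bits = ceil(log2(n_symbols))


log2(9932) = 13.2779
Bracket: 2^13 = 8192 < 9932 <= 2^14 = 16384
So ceil(log2(9932)) = 14

bits = ceil(log2(9932)) = ceil(13.2779) = 14 bits


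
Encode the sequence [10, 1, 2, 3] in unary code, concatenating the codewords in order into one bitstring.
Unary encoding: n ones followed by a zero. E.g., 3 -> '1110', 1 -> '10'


Encode each number as n ones followed by a terminating 0:
  10 -> 11111111110 (11 bits)
  1 -> 10 (2 bits)
  2 -> 110 (3 bits)
  3 -> 1110 (4 bits)
Total length = 11 + 2 + 3 + 4 = 20 bits.

Unary([10, 1, 2, 3]) = 11111111110101101110 (20 bits)


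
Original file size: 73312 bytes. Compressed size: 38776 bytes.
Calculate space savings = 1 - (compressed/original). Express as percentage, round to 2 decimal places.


ratio = compressed/original = 38776/73312 = 0.528918
savings = 1 - ratio = 1 - 0.528918 = 0.471082
as a percentage: 0.471082 * 100 = 47.11%

Space savings = 1 - 38776/73312 = 47.11%


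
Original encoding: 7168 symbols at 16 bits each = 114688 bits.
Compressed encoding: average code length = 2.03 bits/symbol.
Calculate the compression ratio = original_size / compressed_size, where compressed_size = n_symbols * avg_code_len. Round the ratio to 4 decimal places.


original_size = n_symbols * orig_bits = 7168 * 16 = 114688 bits
compressed_size = n_symbols * avg_code_len = 7168 * 2.03 = 14551.04 bits
ratio = original_size / compressed_size = 114688 / 14551.04 = 7.8818

Compression ratio = 7.8818


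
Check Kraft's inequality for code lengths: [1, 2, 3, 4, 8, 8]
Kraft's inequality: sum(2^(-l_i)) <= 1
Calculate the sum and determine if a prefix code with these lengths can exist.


Sum = 2^(-1) + 2^(-2) + 2^(-3) + 2^(-4) + 2^(-8) + 2^(-8)
    = 0.5 + 0.25 + 0.125 + 0.0625 + 0.00390625 + 0.00390625
    = 242/256 = 0.9453125
Since 0.9453125 <= 1, Kraft's inequality IS satisfied.
A prefix code with these lengths CAN exist.

Kraft sum = 0.9453125. Satisfied.


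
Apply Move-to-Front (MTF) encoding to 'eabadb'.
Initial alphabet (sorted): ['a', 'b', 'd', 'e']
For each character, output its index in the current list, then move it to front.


MTF encoding:
'e': index 3 in ['a', 'b', 'd', 'e'] -> ['e', 'a', 'b', 'd']
'a': index 1 in ['e', 'a', 'b', 'd'] -> ['a', 'e', 'b', 'd']
'b': index 2 in ['a', 'e', 'b', 'd'] -> ['b', 'a', 'e', 'd']
'a': index 1 in ['b', 'a', 'e', 'd'] -> ['a', 'b', 'e', 'd']
'd': index 3 in ['a', 'b', 'e', 'd'] -> ['d', 'a', 'b', 'e']
'b': index 2 in ['d', 'a', 'b', 'e'] -> ['b', 'd', 'a', 'e']


Output: [3, 1, 2, 1, 3, 2]


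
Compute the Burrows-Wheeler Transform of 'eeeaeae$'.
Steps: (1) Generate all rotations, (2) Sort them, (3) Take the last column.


Rotations (sorted):
  0: $eeeaeae -> last char: e
  1: ae$eeeae -> last char: e
  2: aeae$eee -> last char: e
  3: e$eeeaea -> last char: a
  4: eae$eeea -> last char: a
  5: eaeae$ee -> last char: e
  6: eeaeae$e -> last char: e
  7: eeeaeae$ -> last char: $


BWT = eeeaaee$


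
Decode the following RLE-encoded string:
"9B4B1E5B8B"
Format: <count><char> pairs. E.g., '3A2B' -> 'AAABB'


Expanding each <count><char> pair:
  9B -> 'BBBBBBBBB'
  4B -> 'BBBB'
  1E -> 'E'
  5B -> 'BBBBB'
  8B -> 'BBBBBBBB'

Decoded = BBBBBBBBBBBBBEBBBBBBBBBBBBB


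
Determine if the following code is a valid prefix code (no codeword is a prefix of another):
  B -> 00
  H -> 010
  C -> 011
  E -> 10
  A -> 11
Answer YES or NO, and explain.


Checking each pair (does one codeword prefix another?):
  B='00' vs H='010': no prefix
  B='00' vs C='011': no prefix
  B='00' vs E='10': no prefix
  B='00' vs A='11': no prefix
  H='010' vs B='00': no prefix
  H='010' vs C='011': no prefix
  H='010' vs E='10': no prefix
  H='010' vs A='11': no prefix
  C='011' vs B='00': no prefix
  C='011' vs H='010': no prefix
  C='011' vs E='10': no prefix
  C='011' vs A='11': no prefix
  E='10' vs B='00': no prefix
  E='10' vs H='010': no prefix
  E='10' vs C='011': no prefix
  E='10' vs A='11': no prefix
  A='11' vs B='00': no prefix
  A='11' vs H='010': no prefix
  A='11' vs C='011': no prefix
  A='11' vs E='10': no prefix
No violation found over all pairs.

YES -- this is a valid prefix code. No codeword is a prefix of any other codeword.


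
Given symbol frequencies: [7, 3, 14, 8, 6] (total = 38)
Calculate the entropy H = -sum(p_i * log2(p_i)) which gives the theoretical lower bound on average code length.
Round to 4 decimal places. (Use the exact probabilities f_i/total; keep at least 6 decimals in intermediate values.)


Per-symbol terms -p_i * log2(p_i) with p_i = f_i/38:
  p = 7/38 = 0.184211: log2(p) = -2.440573, -p*log2(p) = 0.449579
  p = 3/38 = 0.078947: log2(p) = -3.662965, -p*log2(p) = 0.289181
  p = 14/38 = 0.368421: log2(p) = -1.440573, -p*log2(p) = 0.530737
  p = 8/38 = 0.210526: log2(p) = -2.247928, -p*log2(p) = 0.473248
  p = 6/38 = 0.157895: log2(p) = -2.662965, -p*log2(p) = 0.420468
H = 0.449579 + 0.289181 + 0.530737 + 0.473248 + 0.420468 = 2.163213

H = 2.1632 bits/symbol


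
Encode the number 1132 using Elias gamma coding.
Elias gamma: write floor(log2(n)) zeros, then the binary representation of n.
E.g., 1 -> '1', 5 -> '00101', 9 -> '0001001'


num_bits = floor(log2(1132)) + 1 = 11
leading_zeros = num_bits - 1 = 10
binary(1132) = 10001101100

Elias gamma(1132) = '0000000000' + '10001101100' = 000000000010001101100 (21 bits)


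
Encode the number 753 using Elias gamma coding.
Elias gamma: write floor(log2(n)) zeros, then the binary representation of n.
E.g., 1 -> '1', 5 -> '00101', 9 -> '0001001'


num_bits = floor(log2(753)) + 1 = 10
leading_zeros = num_bits - 1 = 9
binary(753) = 1011110001

Elias gamma(753) = '000000000' + '1011110001' = 0000000001011110001 (19 bits)


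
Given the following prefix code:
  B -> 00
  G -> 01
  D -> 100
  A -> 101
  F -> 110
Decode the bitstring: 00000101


Decoding step by step:
Bits 00 -> B
Bits 00 -> B
Bits 01 -> G
Bits 01 -> G


Decoded message: BBGG


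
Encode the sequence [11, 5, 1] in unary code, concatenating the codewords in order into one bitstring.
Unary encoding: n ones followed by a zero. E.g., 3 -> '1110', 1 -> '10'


Encode each number as n ones followed by a terminating 0:
  11 -> 111111111110 (12 bits)
  5 -> 111110 (6 bits)
  1 -> 10 (2 bits)
Total length = 12 + 6 + 2 = 20 bits.

Unary([11, 5, 1]) = 11111111111011111010 (20 bits)


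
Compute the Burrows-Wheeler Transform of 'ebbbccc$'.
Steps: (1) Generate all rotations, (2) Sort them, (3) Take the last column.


Rotations (sorted):
  0: $ebbbccc -> last char: c
  1: bbbccc$e -> last char: e
  2: bbccc$eb -> last char: b
  3: bccc$ebb -> last char: b
  4: c$ebbbcc -> last char: c
  5: cc$ebbbc -> last char: c
  6: ccc$ebbb -> last char: b
  7: ebbbccc$ -> last char: $


BWT = cebbccb$


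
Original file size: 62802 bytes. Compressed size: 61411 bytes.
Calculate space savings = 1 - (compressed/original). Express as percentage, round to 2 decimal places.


ratio = compressed/original = 61411/62802 = 0.977851
savings = 1 - ratio = 1 - 0.977851 = 0.022149
as a percentage: 0.022149 * 100 = 2.21%

Space savings = 1 - 61411/62802 = 2.21%


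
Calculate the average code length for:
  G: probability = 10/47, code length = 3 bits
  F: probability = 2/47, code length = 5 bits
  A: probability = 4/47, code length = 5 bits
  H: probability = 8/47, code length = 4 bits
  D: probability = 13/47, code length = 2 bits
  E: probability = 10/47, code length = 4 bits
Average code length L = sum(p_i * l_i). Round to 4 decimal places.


Weighted contributions p_i * l_i:
  G: (10/47) * 3 = 30/47
  F: (2/47) * 5 = 10/47
  A: (4/47) * 5 = 20/47
  H: (8/47) * 4 = 32/47
  D: (13/47) * 2 = 26/47
  E: (10/47) * 4 = 40/47
Sum = (30 + 10 + 20 + 32 + 26 + 40)/47 = 158/47

L = 158/47 = 3.3617 bits/symbol


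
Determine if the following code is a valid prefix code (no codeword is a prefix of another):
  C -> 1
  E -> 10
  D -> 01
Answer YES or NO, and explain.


Checking each pair (does one codeword prefix another?):
  C='1' vs E='10': prefix -- VIOLATION

NO -- this is NOT a valid prefix code. C (1) is a prefix of E (10).


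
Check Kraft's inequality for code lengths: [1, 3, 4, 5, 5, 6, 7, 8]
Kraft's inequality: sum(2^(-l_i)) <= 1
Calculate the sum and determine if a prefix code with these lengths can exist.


Sum = 2^(-1) + 2^(-3) + 2^(-4) + 2^(-5) + 2^(-5) + 2^(-6) + 2^(-7) + 2^(-8)
    = 0.5 + 0.125 + 0.0625 + 0.03125 + 0.03125 + 0.015625 + 0.0078125 + 0.00390625
    = 199/256 = 0.77734375
Since 0.77734375 <= 1, Kraft's inequality IS satisfied.
A prefix code with these lengths CAN exist.

Kraft sum = 0.77734375. Satisfied.


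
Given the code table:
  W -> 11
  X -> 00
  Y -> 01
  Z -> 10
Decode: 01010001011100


Decoding:
01 -> Y
01 -> Y
00 -> X
01 -> Y
01 -> Y
11 -> W
00 -> X


Result: YYXYYWX


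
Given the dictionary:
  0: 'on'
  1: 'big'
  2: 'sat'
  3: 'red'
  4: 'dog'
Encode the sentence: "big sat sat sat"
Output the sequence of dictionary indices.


Look up each word in the dictionary:
  'big' -> 1
  'sat' -> 2
  'sat' -> 2
  'sat' -> 2

Encoded: [1, 2, 2, 2]


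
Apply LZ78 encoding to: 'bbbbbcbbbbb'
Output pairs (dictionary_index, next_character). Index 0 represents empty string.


LZ78 encoding steps:
Dictionary: {0: ''}
Step 1: w='' (idx 0), next='b' -> output (0, 'b'), add 'b' as idx 1
Step 2: w='b' (idx 1), next='b' -> output (1, 'b'), add 'bb' as idx 2
Step 3: w='bb' (idx 2), next='c' -> output (2, 'c'), add 'bbc' as idx 3
Step 4: w='bb' (idx 2), next='b' -> output (2, 'b'), add 'bbb' as idx 4
Step 5: w='bb' (idx 2), end of input -> output (2, '')


Encoded: [(0, 'b'), (1, 'b'), (2, 'c'), (2, 'b'), (2, '')]


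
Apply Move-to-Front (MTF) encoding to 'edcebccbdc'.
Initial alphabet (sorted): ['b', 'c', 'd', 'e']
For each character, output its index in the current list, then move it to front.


MTF encoding:
'e': index 3 in ['b', 'c', 'd', 'e'] -> ['e', 'b', 'c', 'd']
'd': index 3 in ['e', 'b', 'c', 'd'] -> ['d', 'e', 'b', 'c']
'c': index 3 in ['d', 'e', 'b', 'c'] -> ['c', 'd', 'e', 'b']
'e': index 2 in ['c', 'd', 'e', 'b'] -> ['e', 'c', 'd', 'b']
'b': index 3 in ['e', 'c', 'd', 'b'] -> ['b', 'e', 'c', 'd']
'c': index 2 in ['b', 'e', 'c', 'd'] -> ['c', 'b', 'e', 'd']
'c': index 0 in ['c', 'b', 'e', 'd'] -> ['c', 'b', 'e', 'd']
'b': index 1 in ['c', 'b', 'e', 'd'] -> ['b', 'c', 'e', 'd']
'd': index 3 in ['b', 'c', 'e', 'd'] -> ['d', 'b', 'c', 'e']
'c': index 2 in ['d', 'b', 'c', 'e'] -> ['c', 'd', 'b', 'e']


Output: [3, 3, 3, 2, 3, 2, 0, 1, 3, 2]


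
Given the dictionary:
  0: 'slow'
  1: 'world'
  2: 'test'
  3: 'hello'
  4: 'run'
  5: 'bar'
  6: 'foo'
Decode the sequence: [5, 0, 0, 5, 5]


Look up each index in the dictionary:
  5 -> 'bar'
  0 -> 'slow'
  0 -> 'slow'
  5 -> 'bar'
  5 -> 'bar'

Decoded: "bar slow slow bar bar"


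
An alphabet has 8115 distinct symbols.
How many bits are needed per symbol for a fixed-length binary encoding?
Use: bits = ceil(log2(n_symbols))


log2(8115) = 12.9864
Bracket: 2^12 = 4096 < 8115 <= 2^13 = 8192
So ceil(log2(8115)) = 13

bits = ceil(log2(8115)) = ceil(12.9864) = 13 bits


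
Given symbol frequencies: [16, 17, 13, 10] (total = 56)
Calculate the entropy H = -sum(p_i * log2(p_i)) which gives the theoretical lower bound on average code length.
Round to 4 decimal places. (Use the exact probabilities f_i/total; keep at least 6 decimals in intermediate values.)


Per-symbol terms -p_i * log2(p_i) with p_i = f_i/56:
  p = 16/56 = 0.285714: log2(p) = -1.807355, -p*log2(p) = 0.516387
  p = 17/56 = 0.303571: log2(p) = -1.719892, -p*log2(p) = 0.522110
  p = 13/56 = 0.232143: log2(p) = -2.106915, -p*log2(p) = 0.489105
  p = 10/56 = 0.178571: log2(p) = -2.485427, -p*log2(p) = 0.443826
H = 0.516387 + 0.522110 + 0.489105 + 0.443826 = 1.971428

H = 1.9714 bits/symbol


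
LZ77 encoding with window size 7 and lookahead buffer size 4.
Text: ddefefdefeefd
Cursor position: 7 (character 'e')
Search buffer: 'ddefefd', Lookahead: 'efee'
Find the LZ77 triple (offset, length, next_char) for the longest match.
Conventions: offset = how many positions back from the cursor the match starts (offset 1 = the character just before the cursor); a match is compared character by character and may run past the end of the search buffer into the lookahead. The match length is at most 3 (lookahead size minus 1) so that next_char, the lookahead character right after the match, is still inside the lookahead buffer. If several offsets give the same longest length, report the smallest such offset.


Try each offset into the search buffer:
  offset=1 (pos 6, char 'd'): match length 0
  offset=2 (pos 5, char 'f'): match length 0
  offset=3 (pos 4, char 'e'): match length 2
  offset=4 (pos 3, char 'f'): match length 0
  offset=5 (pos 2, char 'e'): match length 3
  offset=6 (pos 1, char 'd'): match length 0
  offset=7 (pos 0, char 'd'): match length 0
Longest match has length 3 at offset 5.
next_char = character at position 7 + 3 = 10 -> 'e'

Best match: offset=5, length=3 (matching 'efe' starting at position 2)
LZ77 triple: (5, 3, 'e')


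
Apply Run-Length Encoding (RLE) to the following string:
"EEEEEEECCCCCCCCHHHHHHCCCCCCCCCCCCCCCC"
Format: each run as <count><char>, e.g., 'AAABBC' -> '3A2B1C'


Scanning runs left to right:
  i=0: run of 'E' x 7 -> '7E'
  i=7: run of 'C' x 8 -> '8C'
  i=15: run of 'H' x 6 -> '6H'
  i=21: run of 'C' x 16 -> '16C'

RLE = 7E8C6H16C


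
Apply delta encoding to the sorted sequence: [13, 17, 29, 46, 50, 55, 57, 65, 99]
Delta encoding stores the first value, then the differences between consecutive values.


First value: 13
Deltas:
  17 - 13 = 4
  29 - 17 = 12
  46 - 29 = 17
  50 - 46 = 4
  55 - 50 = 5
  57 - 55 = 2
  65 - 57 = 8
  99 - 65 = 34


Delta encoded: [13, 4, 12, 17, 4, 5, 2, 8, 34]


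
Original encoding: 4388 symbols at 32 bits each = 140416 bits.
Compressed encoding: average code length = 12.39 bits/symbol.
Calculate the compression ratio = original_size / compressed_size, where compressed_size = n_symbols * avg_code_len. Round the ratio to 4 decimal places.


original_size = n_symbols * orig_bits = 4388 * 32 = 140416 bits
compressed_size = n_symbols * avg_code_len = 4388 * 12.39 = 54367.32 bits
ratio = original_size / compressed_size = 140416 / 54367.32 = 2.5827

Compression ratio = 2.5827


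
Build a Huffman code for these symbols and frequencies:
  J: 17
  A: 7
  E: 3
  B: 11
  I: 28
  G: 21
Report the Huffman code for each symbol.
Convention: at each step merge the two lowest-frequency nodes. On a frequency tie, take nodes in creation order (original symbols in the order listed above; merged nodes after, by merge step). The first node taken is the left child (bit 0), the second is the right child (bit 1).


Huffman tree construction:
Step 1: Merge E(3) + A(7) = 10
Step 2: Merge (E+A)(10) + B(11) = 21
Step 3: Merge J(17) + G(21) = 38
Step 4: Merge ((E+A)+B)(21) + I(28) = 49
Step 5: Merge (J+G)(38) + (((E+A)+B)+I)(49) = 87
Read each symbol's code off the tree from the root (left child = 0, right child = 1).

Codes:
  J: 00 (length 2)
  A: 1001 (length 4)
  E: 1000 (length 4)
  B: 101 (length 3)
  I: 11 (length 2)
  G: 01 (length 2)
Average code length: 205/87 = 2.3563 bits/symbol
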